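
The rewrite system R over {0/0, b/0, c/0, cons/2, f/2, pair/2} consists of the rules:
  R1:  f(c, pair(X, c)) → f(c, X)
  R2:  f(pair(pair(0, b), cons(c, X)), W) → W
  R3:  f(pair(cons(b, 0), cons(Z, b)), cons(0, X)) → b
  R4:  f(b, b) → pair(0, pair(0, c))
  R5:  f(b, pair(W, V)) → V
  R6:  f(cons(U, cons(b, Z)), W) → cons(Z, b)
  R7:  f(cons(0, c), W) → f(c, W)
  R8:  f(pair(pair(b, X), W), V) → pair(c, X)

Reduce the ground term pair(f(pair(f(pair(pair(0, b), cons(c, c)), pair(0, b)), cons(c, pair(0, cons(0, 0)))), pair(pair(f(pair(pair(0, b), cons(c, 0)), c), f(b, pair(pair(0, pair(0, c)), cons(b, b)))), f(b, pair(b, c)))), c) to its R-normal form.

1. pair(f(pair(f(pair(pair(0, b), cons(c, c)), pair(0, b)), cons(c, pair(0, cons(0, 0)))), pair(pair(f(pair(pair(0, b), cons(c, 0)), c), f(b, pair(pair(0, pair(0, c)), cons(b, b)))), f(b, pair(b, c)))), c)  →  pair(f(pair(pair(0, b), cons(c, pair(0, cons(0, 0)))), pair(pair(f(pair(pair(0, b), cons(c, 0)), c), f(b, pair(pair(0, pair(0, c)), cons(b, b)))), f(b, pair(b, c)))), c)   [R2 at 1.1.1]
2. pair(f(pair(pair(0, b), cons(c, pair(0, cons(0, 0)))), pair(pair(f(pair(pair(0, b), cons(c, 0)), c), f(b, pair(pair(0, pair(0, c)), cons(b, b)))), f(b, pair(b, c)))), c)  →  pair(pair(pair(f(pair(pair(0, b), cons(c, 0)), c), f(b, pair(pair(0, pair(0, c)), cons(b, b)))), f(b, pair(b, c))), c)   [R2 at 1]
3. pair(pair(pair(f(pair(pair(0, b), cons(c, 0)), c), f(b, pair(pair(0, pair(0, c)), cons(b, b)))), f(b, pair(b, c))), c)  →  pair(pair(pair(c, f(b, pair(pair(0, pair(0, c)), cons(b, b)))), f(b, pair(b, c))), c)   [R2 at 1.1.1]
4. pair(pair(pair(c, f(b, pair(pair(0, pair(0, c)), cons(b, b)))), f(b, pair(b, c))), c)  →  pair(pair(pair(c, cons(b, b)), f(b, pair(b, c))), c)   [R5 at 1.1.2]
5. pair(pair(pair(c, cons(b, b)), f(b, pair(b, c))), c)  →  pair(pair(pair(c, cons(b, b)), c), c)   [R5 at 1.2]

pair(pair(pair(c, cons(b, b)), c), c)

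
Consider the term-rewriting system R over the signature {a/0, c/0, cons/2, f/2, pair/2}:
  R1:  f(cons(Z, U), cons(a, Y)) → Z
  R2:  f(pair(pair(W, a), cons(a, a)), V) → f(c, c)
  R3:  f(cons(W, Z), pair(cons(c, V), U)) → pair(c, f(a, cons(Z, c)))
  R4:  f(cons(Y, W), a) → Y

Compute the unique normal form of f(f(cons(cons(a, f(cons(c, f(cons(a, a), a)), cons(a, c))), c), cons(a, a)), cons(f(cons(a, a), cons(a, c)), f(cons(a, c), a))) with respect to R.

a

1. f(f(cons(cons(a, f(cons(c, f(cons(a, a), a)), cons(a, c))), c), cons(a, a)), cons(f(cons(a, a), cons(a, c)), f(cons(a, c), a)))  →  f(cons(a, f(cons(c, f(cons(a, a), a)), cons(a, c))), cons(f(cons(a, a), cons(a, c)), f(cons(a, c), a)))   [R1 at 1]
2. f(cons(a, f(cons(c, f(cons(a, a), a)), cons(a, c))), cons(f(cons(a, a), cons(a, c)), f(cons(a, c), a)))  →  f(cons(a, c), cons(f(cons(a, a), cons(a, c)), f(cons(a, c), a)))   [R1 at 1.2]
3. f(cons(a, c), cons(f(cons(a, a), cons(a, c)), f(cons(a, c), a)))  →  f(cons(a, c), cons(a, f(cons(a, c), a)))   [R1 at 2.1]
4. f(cons(a, c), cons(a, f(cons(a, c), a)))  →  a   [R1 at ε]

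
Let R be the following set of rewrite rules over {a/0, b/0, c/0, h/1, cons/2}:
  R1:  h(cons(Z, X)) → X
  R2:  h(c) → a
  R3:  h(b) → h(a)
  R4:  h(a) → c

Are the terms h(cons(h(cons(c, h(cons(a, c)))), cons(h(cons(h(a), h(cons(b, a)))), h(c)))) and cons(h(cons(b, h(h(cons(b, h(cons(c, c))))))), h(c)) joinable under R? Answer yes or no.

Reduce t₁ = h(cons(h(cons(c, h(cons(a, c)))), cons(h(cons(h(a), h(cons(b, a)))), h(c)))):
1. h(cons(h(cons(c, h(cons(a, c)))), cons(h(cons(h(a), h(cons(b, a)))), h(c))))  →  cons(h(cons(h(a), h(cons(b, a)))), h(c))   [R1 at ε]
2. cons(h(cons(h(a), h(cons(b, a)))), h(c))  →  cons(h(cons(b, a)), h(c))   [R1 at 1]
3. cons(h(cons(b, a)), h(c))  →  cons(a, h(c))   [R1 at 1]
4. cons(a, h(c))  →  cons(a, a)   [R2 at 2]

Reduce t₂ = cons(h(cons(b, h(h(cons(b, h(cons(c, c))))))), h(c)):
1. cons(h(cons(b, h(h(cons(b, h(cons(c, c))))))), h(c))  →  cons(h(h(cons(b, h(cons(c, c))))), h(c))   [R1 at 1]
2. cons(h(h(cons(b, h(cons(c, c))))), h(c))  →  cons(h(h(cons(c, c))), h(c))   [R1 at 1.1]
3. cons(h(h(cons(c, c))), h(c))  →  cons(h(c), h(c))   [R1 at 1.1]
4. cons(h(c), h(c))  →  cons(a, h(c))   [R2 at 1]
5. cons(a, h(c))  →  cons(a, a)   [R2 at 2]

yes — NF(t₁) = cons(a, a), NF(t₂) = cons(a, a)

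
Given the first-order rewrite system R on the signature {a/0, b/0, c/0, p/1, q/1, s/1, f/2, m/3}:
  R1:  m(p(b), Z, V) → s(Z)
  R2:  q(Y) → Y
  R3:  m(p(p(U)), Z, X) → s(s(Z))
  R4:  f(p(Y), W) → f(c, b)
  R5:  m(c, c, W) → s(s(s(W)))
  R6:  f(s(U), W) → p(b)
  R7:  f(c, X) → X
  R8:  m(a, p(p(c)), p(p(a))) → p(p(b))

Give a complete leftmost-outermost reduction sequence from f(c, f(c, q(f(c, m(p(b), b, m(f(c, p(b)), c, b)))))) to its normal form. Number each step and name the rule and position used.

s(b)

1. f(c, f(c, q(f(c, m(p(b), b, m(f(c, p(b)), c, b))))))  →  f(c, q(f(c, m(p(b), b, m(f(c, p(b)), c, b)))))   [R7 at ε]
2. f(c, q(f(c, m(p(b), b, m(f(c, p(b)), c, b)))))  →  q(f(c, m(p(b), b, m(f(c, p(b)), c, b))))   [R7 at ε]
3. q(f(c, m(p(b), b, m(f(c, p(b)), c, b))))  →  f(c, m(p(b), b, m(f(c, p(b)), c, b)))   [R2 at ε]
4. f(c, m(p(b), b, m(f(c, p(b)), c, b)))  →  m(p(b), b, m(f(c, p(b)), c, b))   [R7 at ε]
5. m(p(b), b, m(f(c, p(b)), c, b))  →  s(b)   [R1 at ε]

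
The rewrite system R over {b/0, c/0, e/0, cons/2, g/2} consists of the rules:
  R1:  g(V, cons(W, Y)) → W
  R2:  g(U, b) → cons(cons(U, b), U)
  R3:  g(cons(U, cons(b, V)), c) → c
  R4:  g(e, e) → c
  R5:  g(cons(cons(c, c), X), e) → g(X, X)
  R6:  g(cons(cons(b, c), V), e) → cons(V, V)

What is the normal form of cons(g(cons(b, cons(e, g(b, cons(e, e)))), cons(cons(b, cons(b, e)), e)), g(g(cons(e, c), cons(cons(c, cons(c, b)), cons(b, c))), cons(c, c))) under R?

1. cons(g(cons(b, cons(e, g(b, cons(e, e)))), cons(cons(b, cons(b, e)), e)), g(g(cons(e, c), cons(cons(c, cons(c, b)), cons(b, c))), cons(c, c)))  →  cons(cons(b, cons(b, e)), g(g(cons(e, c), cons(cons(c, cons(c, b)), cons(b, c))), cons(c, c)))   [R1 at 1]
2. cons(cons(b, cons(b, e)), g(g(cons(e, c), cons(cons(c, cons(c, b)), cons(b, c))), cons(c, c)))  →  cons(cons(b, cons(b, e)), c)   [R1 at 2]

cons(cons(b, cons(b, e)), c)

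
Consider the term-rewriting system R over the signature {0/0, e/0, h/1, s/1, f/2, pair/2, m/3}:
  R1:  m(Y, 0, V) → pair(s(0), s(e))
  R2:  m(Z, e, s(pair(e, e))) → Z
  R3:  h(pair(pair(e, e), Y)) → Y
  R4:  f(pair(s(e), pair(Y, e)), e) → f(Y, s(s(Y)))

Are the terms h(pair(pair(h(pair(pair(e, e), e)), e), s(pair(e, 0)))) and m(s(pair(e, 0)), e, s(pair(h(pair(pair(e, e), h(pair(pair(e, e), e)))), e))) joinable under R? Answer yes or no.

Reduce t₁ = h(pair(pair(h(pair(pair(e, e), e)), e), s(pair(e, 0)))):
1. h(pair(pair(h(pair(pair(e, e), e)), e), s(pair(e, 0))))  →  h(pair(pair(e, e), s(pair(e, 0))))   [R3 at 1.1.1]
2. h(pair(pair(e, e), s(pair(e, 0))))  →  s(pair(e, 0))   [R3 at ε]

Reduce t₂ = m(s(pair(e, 0)), e, s(pair(h(pair(pair(e, e), h(pair(pair(e, e), e)))), e))):
1. m(s(pair(e, 0)), e, s(pair(h(pair(pair(e, e), h(pair(pair(e, e), e)))), e)))  →  m(s(pair(e, 0)), e, s(pair(h(pair(pair(e, e), e)), e)))   [R3 at 3.1.1]
2. m(s(pair(e, 0)), e, s(pair(h(pair(pair(e, e), e)), e)))  →  m(s(pair(e, 0)), e, s(pair(e, e)))   [R3 at 3.1.1]
3. m(s(pair(e, 0)), e, s(pair(e, e)))  →  s(pair(e, 0))   [R2 at ε]

yes — NF(t₁) = s(pair(e, 0)), NF(t₂) = s(pair(e, 0))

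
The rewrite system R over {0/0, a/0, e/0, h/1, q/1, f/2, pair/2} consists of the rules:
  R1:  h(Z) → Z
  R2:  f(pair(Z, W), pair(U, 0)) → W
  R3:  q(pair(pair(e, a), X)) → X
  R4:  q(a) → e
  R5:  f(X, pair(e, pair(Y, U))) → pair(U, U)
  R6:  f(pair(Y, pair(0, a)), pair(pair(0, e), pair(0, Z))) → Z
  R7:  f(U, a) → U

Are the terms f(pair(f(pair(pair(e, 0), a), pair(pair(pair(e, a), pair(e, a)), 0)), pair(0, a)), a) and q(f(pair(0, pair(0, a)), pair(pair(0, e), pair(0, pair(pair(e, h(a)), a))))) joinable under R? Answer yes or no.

Reduce t₁ = f(pair(f(pair(pair(e, 0), a), pair(pair(pair(e, a), pair(e, a)), 0)), pair(0, a)), a):
1. f(pair(f(pair(pair(e, 0), a), pair(pair(pair(e, a), pair(e, a)), 0)), pair(0, a)), a)  →  pair(f(pair(pair(e, 0), a), pair(pair(pair(e, a), pair(e, a)), 0)), pair(0, a))   [R7 at ε]
2. pair(f(pair(pair(e, 0), a), pair(pair(pair(e, a), pair(e, a)), 0)), pair(0, a))  →  pair(a, pair(0, a))   [R2 at 1]

Reduce t₂ = q(f(pair(0, pair(0, a)), pair(pair(0, e), pair(0, pair(pair(e, h(a)), a))))):
1. q(f(pair(0, pair(0, a)), pair(pair(0, e), pair(0, pair(pair(e, h(a)), a)))))  →  q(pair(pair(e, h(a)), a))   [R6 at 1]
2. q(pair(pair(e, h(a)), a))  →  q(pair(pair(e, a), a))   [R1 at 1.1.2]
3. q(pair(pair(e, a), a))  →  a   [R3 at ε]

no — NF(t₁) = pair(a, pair(0, a)), NF(t₂) = a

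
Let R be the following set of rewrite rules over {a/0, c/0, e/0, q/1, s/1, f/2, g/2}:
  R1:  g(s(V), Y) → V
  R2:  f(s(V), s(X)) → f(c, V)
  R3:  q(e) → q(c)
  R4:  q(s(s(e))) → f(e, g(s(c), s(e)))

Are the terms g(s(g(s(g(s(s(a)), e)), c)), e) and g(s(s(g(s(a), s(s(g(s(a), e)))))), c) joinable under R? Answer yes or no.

yes — NF(t₁) = s(a), NF(t₂) = s(a)

Reduce t₁ = g(s(g(s(g(s(s(a)), e)), c)), e):
1. g(s(g(s(g(s(s(a)), e)), c)), e)  →  g(s(g(s(s(a)), e)), c)   [R1 at ε]
2. g(s(g(s(s(a)), e)), c)  →  g(s(s(a)), e)   [R1 at ε]
3. g(s(s(a)), e)  →  s(a)   [R1 at ε]

Reduce t₂ = g(s(s(g(s(a), s(s(g(s(a), e)))))), c):
1. g(s(s(g(s(a), s(s(g(s(a), e)))))), c)  →  s(g(s(a), s(s(g(s(a), e)))))   [R1 at ε]
2. s(g(s(a), s(s(g(s(a), e)))))  →  s(a)   [R1 at 1]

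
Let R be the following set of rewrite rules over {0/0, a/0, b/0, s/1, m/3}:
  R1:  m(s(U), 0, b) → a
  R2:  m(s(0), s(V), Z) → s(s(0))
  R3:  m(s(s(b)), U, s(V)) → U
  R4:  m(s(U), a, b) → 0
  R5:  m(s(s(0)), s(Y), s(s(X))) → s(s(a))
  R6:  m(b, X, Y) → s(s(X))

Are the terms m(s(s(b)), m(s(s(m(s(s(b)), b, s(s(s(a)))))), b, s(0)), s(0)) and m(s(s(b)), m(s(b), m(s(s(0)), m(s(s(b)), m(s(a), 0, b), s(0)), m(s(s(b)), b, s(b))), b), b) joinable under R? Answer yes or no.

Reduce t₁ = m(s(s(b)), m(s(s(m(s(s(b)), b, s(s(s(a)))))), b, s(0)), s(0)):
1. m(s(s(b)), m(s(s(m(s(s(b)), b, s(s(s(a)))))), b, s(0)), s(0))  →  m(s(s(m(s(s(b)), b, s(s(s(a)))))), b, s(0))   [R3 at ε]
2. m(s(s(m(s(s(b)), b, s(s(s(a)))))), b, s(0))  →  m(s(s(b)), b, s(0))   [R3 at 1.1.1]
3. m(s(s(b)), b, s(0))  →  b   [R3 at ε]

Reduce t₂ = m(s(s(b)), m(s(b), m(s(s(0)), m(s(s(b)), m(s(a), 0, b), s(0)), m(s(s(b)), b, s(b))), b), b):
1. m(s(s(b)), m(s(b), m(s(s(0)), m(s(s(b)), m(s(a), 0, b), s(0)), m(s(s(b)), b, s(b))), b), b)  →  m(s(s(b)), m(s(b), m(s(s(0)), m(s(a), 0, b), m(s(s(b)), b, s(b))), b), b)   [R3 at 2.2.2]
2. m(s(s(b)), m(s(b), m(s(s(0)), m(s(a), 0, b), m(s(s(b)), b, s(b))), b), b)  →  m(s(s(b)), m(s(b), m(s(s(0)), a, m(s(s(b)), b, s(b))), b), b)   [R1 at 2.2.2]
3. m(s(s(b)), m(s(b), m(s(s(0)), a, m(s(s(b)), b, s(b))), b), b)  →  m(s(s(b)), m(s(b), m(s(s(0)), a, b), b), b)   [R3 at 2.2.3]
4. m(s(s(b)), m(s(b), m(s(s(0)), a, b), b), b)  →  m(s(s(b)), m(s(b), 0, b), b)   [R4 at 2.2]
5. m(s(s(b)), m(s(b), 0, b), b)  →  m(s(s(b)), a, b)   [R1 at 2]
6. m(s(s(b)), a, b)  →  0   [R4 at ε]

no — NF(t₁) = b, NF(t₂) = 0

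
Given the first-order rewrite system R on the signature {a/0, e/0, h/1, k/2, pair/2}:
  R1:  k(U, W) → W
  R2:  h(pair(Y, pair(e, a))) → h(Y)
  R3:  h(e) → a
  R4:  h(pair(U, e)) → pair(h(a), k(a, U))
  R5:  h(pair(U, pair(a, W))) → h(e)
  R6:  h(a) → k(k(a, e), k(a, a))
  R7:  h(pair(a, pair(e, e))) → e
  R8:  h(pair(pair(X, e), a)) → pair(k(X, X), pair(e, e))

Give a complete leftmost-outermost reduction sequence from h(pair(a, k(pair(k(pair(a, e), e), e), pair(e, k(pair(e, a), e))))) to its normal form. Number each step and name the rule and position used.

1. h(pair(a, k(pair(k(pair(a, e), e), e), pair(e, k(pair(e, a), e)))))  →  h(pair(a, pair(e, k(pair(e, a), e))))   [R1 at 1.2]
2. h(pair(a, pair(e, k(pair(e, a), e))))  →  h(pair(a, pair(e, e)))   [R1 at 1.2.2]
3. h(pair(a, pair(e, e)))  →  e   [R7 at ε]

e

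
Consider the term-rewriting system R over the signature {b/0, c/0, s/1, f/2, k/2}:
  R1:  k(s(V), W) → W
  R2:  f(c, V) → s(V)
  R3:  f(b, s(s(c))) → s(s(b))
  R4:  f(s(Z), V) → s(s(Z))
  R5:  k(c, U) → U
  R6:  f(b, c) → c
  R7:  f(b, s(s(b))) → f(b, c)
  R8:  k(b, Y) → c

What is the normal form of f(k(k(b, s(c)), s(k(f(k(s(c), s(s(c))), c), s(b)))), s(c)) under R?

1. f(k(k(b, s(c)), s(k(f(k(s(c), s(s(c))), c), s(b)))), s(c))  →  f(k(c, s(k(f(k(s(c), s(s(c))), c), s(b)))), s(c))   [R8 at 1.1]
2. f(k(c, s(k(f(k(s(c), s(s(c))), c), s(b)))), s(c))  →  f(s(k(f(k(s(c), s(s(c))), c), s(b))), s(c))   [R5 at 1]
3. f(s(k(f(k(s(c), s(s(c))), c), s(b))), s(c))  →  s(s(k(f(k(s(c), s(s(c))), c), s(b))))   [R4 at ε]
4. s(s(k(f(k(s(c), s(s(c))), c), s(b))))  →  s(s(k(f(s(s(c)), c), s(b))))   [R1 at 1.1.1.1]
5. s(s(k(f(s(s(c)), c), s(b))))  →  s(s(k(s(s(s(c))), s(b))))   [R4 at 1.1.1]
6. s(s(k(s(s(s(c))), s(b))))  →  s(s(s(b)))   [R1 at 1.1]

s(s(s(b)))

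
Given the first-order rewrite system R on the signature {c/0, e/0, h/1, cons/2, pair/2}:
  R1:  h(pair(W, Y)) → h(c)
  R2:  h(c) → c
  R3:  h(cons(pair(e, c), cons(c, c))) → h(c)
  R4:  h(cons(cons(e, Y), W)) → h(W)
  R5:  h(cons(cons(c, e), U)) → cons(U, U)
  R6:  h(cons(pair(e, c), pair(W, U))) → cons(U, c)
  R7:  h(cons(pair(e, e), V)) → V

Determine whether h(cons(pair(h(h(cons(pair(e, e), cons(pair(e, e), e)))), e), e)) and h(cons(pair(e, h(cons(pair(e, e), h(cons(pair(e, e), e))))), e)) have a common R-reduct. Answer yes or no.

yes — NF(t₁) = e, NF(t₂) = e

Reduce t₁ = h(cons(pair(h(h(cons(pair(e, e), cons(pair(e, e), e)))), e), e)):
1. h(cons(pair(h(h(cons(pair(e, e), cons(pair(e, e), e)))), e), e))  →  h(cons(pair(h(cons(pair(e, e), e)), e), e))   [R7 at 1.1.1.1]
2. h(cons(pair(h(cons(pair(e, e), e)), e), e))  →  h(cons(pair(e, e), e))   [R7 at 1.1.1]
3. h(cons(pair(e, e), e))  →  e   [R7 at ε]

Reduce t₂ = h(cons(pair(e, h(cons(pair(e, e), h(cons(pair(e, e), e))))), e)):
1. h(cons(pair(e, h(cons(pair(e, e), h(cons(pair(e, e), e))))), e))  →  h(cons(pair(e, h(cons(pair(e, e), e))), e))   [R7 at 1.1.2]
2. h(cons(pair(e, h(cons(pair(e, e), e))), e))  →  h(cons(pair(e, e), e))   [R7 at 1.1.2]
3. h(cons(pair(e, e), e))  →  e   [R7 at ε]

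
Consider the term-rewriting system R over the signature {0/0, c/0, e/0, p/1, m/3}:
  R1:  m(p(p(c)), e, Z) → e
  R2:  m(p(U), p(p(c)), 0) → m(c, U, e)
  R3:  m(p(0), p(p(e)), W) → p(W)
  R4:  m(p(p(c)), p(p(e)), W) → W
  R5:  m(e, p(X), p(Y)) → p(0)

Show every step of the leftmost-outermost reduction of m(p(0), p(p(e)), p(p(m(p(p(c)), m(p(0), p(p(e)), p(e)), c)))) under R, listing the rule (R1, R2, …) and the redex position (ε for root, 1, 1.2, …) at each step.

1. m(p(0), p(p(e)), p(p(m(p(p(c)), m(p(0), p(p(e)), p(e)), c))))  →  p(p(p(m(p(p(c)), m(p(0), p(p(e)), p(e)), c))))   [R3 at ε]
2. p(p(p(m(p(p(c)), m(p(0), p(p(e)), p(e)), c))))  →  p(p(p(m(p(p(c)), p(p(e)), c))))   [R3 at 1.1.1.2]
3. p(p(p(m(p(p(c)), p(p(e)), c))))  →  p(p(p(c)))   [R4 at 1.1.1]

p(p(p(c)))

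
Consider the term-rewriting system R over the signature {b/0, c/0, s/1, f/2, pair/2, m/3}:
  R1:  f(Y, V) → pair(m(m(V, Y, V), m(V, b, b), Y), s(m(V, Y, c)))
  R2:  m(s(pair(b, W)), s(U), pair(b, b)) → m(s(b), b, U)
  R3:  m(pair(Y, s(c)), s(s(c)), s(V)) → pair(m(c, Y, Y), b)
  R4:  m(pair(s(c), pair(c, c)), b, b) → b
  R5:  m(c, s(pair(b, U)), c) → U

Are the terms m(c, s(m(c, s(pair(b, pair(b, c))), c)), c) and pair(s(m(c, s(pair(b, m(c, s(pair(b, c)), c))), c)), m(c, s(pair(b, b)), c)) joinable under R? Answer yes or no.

Reduce t₁ = m(c, s(m(c, s(pair(b, pair(b, c))), c)), c):
1. m(c, s(m(c, s(pair(b, pair(b, c))), c)), c)  →  m(c, s(pair(b, c)), c)   [R5 at 2.1]
2. m(c, s(pair(b, c)), c)  →  c   [R5 at ε]

Reduce t₂ = pair(s(m(c, s(pair(b, m(c, s(pair(b, c)), c))), c)), m(c, s(pair(b, b)), c)):
1. pair(s(m(c, s(pair(b, m(c, s(pair(b, c)), c))), c)), m(c, s(pair(b, b)), c))  →  pair(s(m(c, s(pair(b, c)), c)), m(c, s(pair(b, b)), c))   [R5 at 1.1]
2. pair(s(m(c, s(pair(b, c)), c)), m(c, s(pair(b, b)), c))  →  pair(s(c), m(c, s(pair(b, b)), c))   [R5 at 1.1]
3. pair(s(c), m(c, s(pair(b, b)), c))  →  pair(s(c), b)   [R5 at 2]

no — NF(t₁) = c, NF(t₂) = pair(s(c), b)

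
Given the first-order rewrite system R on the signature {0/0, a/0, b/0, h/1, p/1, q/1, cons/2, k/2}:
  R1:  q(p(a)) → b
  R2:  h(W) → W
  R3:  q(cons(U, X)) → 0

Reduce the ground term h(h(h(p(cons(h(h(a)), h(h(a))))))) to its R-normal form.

p(cons(a, a))

1. h(h(h(p(cons(h(h(a)), h(h(a)))))))  →  h(h(p(cons(h(h(a)), h(h(a))))))   [R2 at ε]
2. h(h(p(cons(h(h(a)), h(h(a))))))  →  h(p(cons(h(h(a)), h(h(a)))))   [R2 at ε]
3. h(p(cons(h(h(a)), h(h(a)))))  →  p(cons(h(h(a)), h(h(a))))   [R2 at ε]
4. p(cons(h(h(a)), h(h(a))))  →  p(cons(h(a), h(h(a))))   [R2 at 1.1]
5. p(cons(h(a), h(h(a))))  →  p(cons(a, h(h(a))))   [R2 at 1.1]
6. p(cons(a, h(h(a))))  →  p(cons(a, h(a)))   [R2 at 1.2]
7. p(cons(a, h(a)))  →  p(cons(a, a))   [R2 at 1.2]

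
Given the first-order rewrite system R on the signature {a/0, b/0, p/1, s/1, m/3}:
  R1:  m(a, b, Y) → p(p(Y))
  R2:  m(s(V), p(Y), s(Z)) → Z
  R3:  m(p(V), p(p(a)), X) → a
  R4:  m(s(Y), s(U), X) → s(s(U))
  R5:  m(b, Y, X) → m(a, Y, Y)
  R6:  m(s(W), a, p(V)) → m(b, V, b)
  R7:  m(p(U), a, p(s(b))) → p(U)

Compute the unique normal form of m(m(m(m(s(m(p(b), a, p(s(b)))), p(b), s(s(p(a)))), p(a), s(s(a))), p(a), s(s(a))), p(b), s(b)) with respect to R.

b

1. m(m(m(m(s(m(p(b), a, p(s(b)))), p(b), s(s(p(a)))), p(a), s(s(a))), p(a), s(s(a))), p(b), s(b))  →  m(m(m(s(p(a)), p(a), s(s(a))), p(a), s(s(a))), p(b), s(b))   [R2 at 1.1.1]
2. m(m(m(s(p(a)), p(a), s(s(a))), p(a), s(s(a))), p(b), s(b))  →  m(m(s(a), p(a), s(s(a))), p(b), s(b))   [R2 at 1.1]
3. m(m(s(a), p(a), s(s(a))), p(b), s(b))  →  m(s(a), p(b), s(b))   [R2 at 1]
4. m(s(a), p(b), s(b))  →  b   [R2 at ε]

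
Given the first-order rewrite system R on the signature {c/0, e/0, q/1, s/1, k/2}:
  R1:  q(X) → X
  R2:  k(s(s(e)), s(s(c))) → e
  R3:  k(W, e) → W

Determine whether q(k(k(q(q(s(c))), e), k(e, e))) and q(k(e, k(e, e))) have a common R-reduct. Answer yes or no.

no — NF(t₁) = s(c), NF(t₂) = e

Reduce t₁ = q(k(k(q(q(s(c))), e), k(e, e))):
1. q(k(k(q(q(s(c))), e), k(e, e)))  →  k(k(q(q(s(c))), e), k(e, e))   [R1 at ε]
2. k(k(q(q(s(c))), e), k(e, e))  →  k(q(q(s(c))), k(e, e))   [R3 at 1]
3. k(q(q(s(c))), k(e, e))  →  k(q(s(c)), k(e, e))   [R1 at 1]
4. k(q(s(c)), k(e, e))  →  k(s(c), k(e, e))   [R1 at 1]
5. k(s(c), k(e, e))  →  k(s(c), e)   [R3 at 2]
6. k(s(c), e)  →  s(c)   [R3 at ε]

Reduce t₂ = q(k(e, k(e, e))):
1. q(k(e, k(e, e)))  →  k(e, k(e, e))   [R1 at ε]
2. k(e, k(e, e))  →  k(e, e)   [R3 at 2]
3. k(e, e)  →  e   [R3 at ε]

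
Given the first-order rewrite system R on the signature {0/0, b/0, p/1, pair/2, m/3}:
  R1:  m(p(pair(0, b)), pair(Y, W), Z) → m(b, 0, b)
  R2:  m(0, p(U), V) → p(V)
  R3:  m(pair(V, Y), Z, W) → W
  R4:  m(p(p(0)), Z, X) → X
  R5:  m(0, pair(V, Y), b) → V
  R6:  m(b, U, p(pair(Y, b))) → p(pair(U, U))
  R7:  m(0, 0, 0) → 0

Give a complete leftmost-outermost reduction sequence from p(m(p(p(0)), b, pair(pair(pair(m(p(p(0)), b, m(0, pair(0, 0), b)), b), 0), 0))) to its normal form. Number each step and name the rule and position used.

1. p(m(p(p(0)), b, pair(pair(pair(m(p(p(0)), b, m(0, pair(0, 0), b)), b), 0), 0)))  →  p(pair(pair(pair(m(p(p(0)), b, m(0, pair(0, 0), b)), b), 0), 0))   [R4 at 1]
2. p(pair(pair(pair(m(p(p(0)), b, m(0, pair(0, 0), b)), b), 0), 0))  →  p(pair(pair(pair(m(0, pair(0, 0), b), b), 0), 0))   [R4 at 1.1.1.1]
3. p(pair(pair(pair(m(0, pair(0, 0), b), b), 0), 0))  →  p(pair(pair(pair(0, b), 0), 0))   [R5 at 1.1.1.1]

p(pair(pair(pair(0, b), 0), 0))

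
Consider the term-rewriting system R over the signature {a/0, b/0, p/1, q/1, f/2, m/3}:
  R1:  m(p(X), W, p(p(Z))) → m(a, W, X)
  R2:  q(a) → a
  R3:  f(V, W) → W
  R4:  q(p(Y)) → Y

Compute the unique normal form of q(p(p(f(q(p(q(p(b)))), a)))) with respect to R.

1. q(p(p(f(q(p(q(p(b)))), a))))  →  p(f(q(p(q(p(b)))), a))   [R4 at ε]
2. p(f(q(p(q(p(b)))), a))  →  p(a)   [R3 at 1]

p(a)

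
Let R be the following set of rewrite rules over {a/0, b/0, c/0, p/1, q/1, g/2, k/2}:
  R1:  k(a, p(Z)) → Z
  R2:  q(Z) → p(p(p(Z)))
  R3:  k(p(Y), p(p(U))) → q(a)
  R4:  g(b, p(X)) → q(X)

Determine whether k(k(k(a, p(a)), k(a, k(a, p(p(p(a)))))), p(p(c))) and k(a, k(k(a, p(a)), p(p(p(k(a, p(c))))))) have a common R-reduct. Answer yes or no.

yes — NF(t₁) = p(c), NF(t₂) = p(c)

Reduce t₁ = k(k(k(a, p(a)), k(a, k(a, p(p(p(a)))))), p(p(c))):
1. k(k(k(a, p(a)), k(a, k(a, p(p(p(a)))))), p(p(c)))  →  k(k(a, k(a, k(a, p(p(p(a)))))), p(p(c)))   [R1 at 1.1]
2. k(k(a, k(a, k(a, p(p(p(a)))))), p(p(c)))  →  k(k(a, k(a, p(p(a)))), p(p(c)))   [R1 at 1.2.2]
3. k(k(a, k(a, p(p(a)))), p(p(c)))  →  k(k(a, p(a)), p(p(c)))   [R1 at 1.2]
4. k(k(a, p(a)), p(p(c)))  →  k(a, p(p(c)))   [R1 at 1]
5. k(a, p(p(c)))  →  p(c)   [R1 at ε]

Reduce t₂ = k(a, k(k(a, p(a)), p(p(p(k(a, p(c))))))):
1. k(a, k(k(a, p(a)), p(p(p(k(a, p(c)))))))  →  k(a, k(a, p(p(p(k(a, p(c)))))))   [R1 at 2.1]
2. k(a, k(a, p(p(p(k(a, p(c)))))))  →  k(a, p(p(k(a, p(c)))))   [R1 at 2]
3. k(a, p(p(k(a, p(c)))))  →  p(k(a, p(c)))   [R1 at ε]
4. p(k(a, p(c)))  →  p(c)   [R1 at 1]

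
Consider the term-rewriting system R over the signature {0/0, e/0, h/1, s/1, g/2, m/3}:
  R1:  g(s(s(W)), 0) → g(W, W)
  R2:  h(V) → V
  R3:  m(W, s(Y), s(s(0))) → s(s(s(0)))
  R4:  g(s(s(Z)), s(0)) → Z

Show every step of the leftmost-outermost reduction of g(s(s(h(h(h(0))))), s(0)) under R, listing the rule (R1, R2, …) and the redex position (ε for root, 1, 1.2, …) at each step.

1. g(s(s(h(h(h(0))))), s(0))  →  h(h(h(0)))   [R4 at ε]
2. h(h(h(0)))  →  h(h(0))   [R2 at ε]
3. h(h(0))  →  h(0)   [R2 at ε]
4. h(0)  →  0   [R2 at ε]

0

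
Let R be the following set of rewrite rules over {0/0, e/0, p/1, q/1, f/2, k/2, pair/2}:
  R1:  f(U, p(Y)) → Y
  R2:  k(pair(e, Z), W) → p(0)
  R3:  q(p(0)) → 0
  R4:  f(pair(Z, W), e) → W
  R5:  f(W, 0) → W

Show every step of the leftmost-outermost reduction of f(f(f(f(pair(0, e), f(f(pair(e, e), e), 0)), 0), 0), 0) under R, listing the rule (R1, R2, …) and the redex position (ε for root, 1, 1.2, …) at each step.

1. f(f(f(f(pair(0, e), f(f(pair(e, e), e), 0)), 0), 0), 0)  →  f(f(f(pair(0, e), f(f(pair(e, e), e), 0)), 0), 0)   [R5 at ε]
2. f(f(f(pair(0, e), f(f(pair(e, e), e), 0)), 0), 0)  →  f(f(pair(0, e), f(f(pair(e, e), e), 0)), 0)   [R5 at ε]
3. f(f(pair(0, e), f(f(pair(e, e), e), 0)), 0)  →  f(pair(0, e), f(f(pair(e, e), e), 0))   [R5 at ε]
4. f(pair(0, e), f(f(pair(e, e), e), 0))  →  f(pair(0, e), f(pair(e, e), e))   [R5 at 2]
5. f(pair(0, e), f(pair(e, e), e))  →  f(pair(0, e), e)   [R4 at 2]
6. f(pair(0, e), e)  →  e   [R4 at ε]

e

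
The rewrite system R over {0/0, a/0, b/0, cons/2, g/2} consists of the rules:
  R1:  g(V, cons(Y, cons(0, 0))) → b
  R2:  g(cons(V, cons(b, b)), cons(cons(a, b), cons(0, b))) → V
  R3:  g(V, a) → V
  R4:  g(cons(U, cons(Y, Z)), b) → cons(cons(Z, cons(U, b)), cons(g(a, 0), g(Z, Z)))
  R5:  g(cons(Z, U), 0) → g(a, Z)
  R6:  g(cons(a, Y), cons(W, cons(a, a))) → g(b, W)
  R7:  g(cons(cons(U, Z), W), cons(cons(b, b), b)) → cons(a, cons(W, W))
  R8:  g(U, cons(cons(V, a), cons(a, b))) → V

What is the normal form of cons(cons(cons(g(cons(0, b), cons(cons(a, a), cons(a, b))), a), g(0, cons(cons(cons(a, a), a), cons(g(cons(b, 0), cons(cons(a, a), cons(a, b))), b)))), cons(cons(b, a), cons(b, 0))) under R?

cons(cons(cons(a, a), cons(a, a)), cons(cons(b, a), cons(b, 0)))

1. cons(cons(cons(g(cons(0, b), cons(cons(a, a), cons(a, b))), a), g(0, cons(cons(cons(a, a), a), cons(g(cons(b, 0), cons(cons(a, a), cons(a, b))), b)))), cons(cons(b, a), cons(b, 0)))  →  cons(cons(cons(a, a), g(0, cons(cons(cons(a, a), a), cons(g(cons(b, 0), cons(cons(a, a), cons(a, b))), b)))), cons(cons(b, a), cons(b, 0)))   [R8 at 1.1.1]
2. cons(cons(cons(a, a), g(0, cons(cons(cons(a, a), a), cons(g(cons(b, 0), cons(cons(a, a), cons(a, b))), b)))), cons(cons(b, a), cons(b, 0)))  →  cons(cons(cons(a, a), g(0, cons(cons(cons(a, a), a), cons(a, b)))), cons(cons(b, a), cons(b, 0)))   [R8 at 1.2.2.2.1]
3. cons(cons(cons(a, a), g(0, cons(cons(cons(a, a), a), cons(a, b)))), cons(cons(b, a), cons(b, 0)))  →  cons(cons(cons(a, a), cons(a, a)), cons(cons(b, a), cons(b, 0)))   [R8 at 1.2]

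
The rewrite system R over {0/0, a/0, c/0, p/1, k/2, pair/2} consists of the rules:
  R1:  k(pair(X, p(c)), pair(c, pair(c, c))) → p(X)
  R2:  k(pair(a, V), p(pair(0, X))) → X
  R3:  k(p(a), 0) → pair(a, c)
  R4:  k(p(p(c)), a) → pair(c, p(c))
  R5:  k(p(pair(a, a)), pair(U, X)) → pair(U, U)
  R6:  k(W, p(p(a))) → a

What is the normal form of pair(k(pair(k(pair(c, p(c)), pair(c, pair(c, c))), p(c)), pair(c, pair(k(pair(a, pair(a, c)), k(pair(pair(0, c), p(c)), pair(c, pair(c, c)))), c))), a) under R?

pair(p(p(c)), a)

1. pair(k(pair(k(pair(c, p(c)), pair(c, pair(c, c))), p(c)), pair(c, pair(k(pair(a, pair(a, c)), k(pair(pair(0, c), p(c)), pair(c, pair(c, c)))), c))), a)  →  pair(k(pair(p(c), p(c)), pair(c, pair(k(pair(a, pair(a, c)), k(pair(pair(0, c), p(c)), pair(c, pair(c, c)))), c))), a)   [R1 at 1.1.1]
2. pair(k(pair(p(c), p(c)), pair(c, pair(k(pair(a, pair(a, c)), k(pair(pair(0, c), p(c)), pair(c, pair(c, c)))), c))), a)  →  pair(k(pair(p(c), p(c)), pair(c, pair(k(pair(a, pair(a, c)), p(pair(0, c))), c))), a)   [R1 at 1.2.2.1.2]
3. pair(k(pair(p(c), p(c)), pair(c, pair(k(pair(a, pair(a, c)), p(pair(0, c))), c))), a)  →  pair(k(pair(p(c), p(c)), pair(c, pair(c, c))), a)   [R2 at 1.2.2.1]
4. pair(k(pair(p(c), p(c)), pair(c, pair(c, c))), a)  →  pair(p(p(c)), a)   [R1 at 1]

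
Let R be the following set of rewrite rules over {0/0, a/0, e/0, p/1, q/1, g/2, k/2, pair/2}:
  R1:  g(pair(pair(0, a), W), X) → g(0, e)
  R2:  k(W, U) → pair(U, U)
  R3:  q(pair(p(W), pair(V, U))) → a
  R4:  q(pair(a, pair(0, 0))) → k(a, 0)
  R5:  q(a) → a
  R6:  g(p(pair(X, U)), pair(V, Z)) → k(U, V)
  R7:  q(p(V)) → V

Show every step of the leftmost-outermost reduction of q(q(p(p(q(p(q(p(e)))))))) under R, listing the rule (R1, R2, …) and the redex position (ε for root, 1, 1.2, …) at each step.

1. q(q(p(p(q(p(q(p(e))))))))  →  q(p(q(p(q(p(e))))))   [R7 at 1]
2. q(p(q(p(q(p(e))))))  →  q(p(q(p(e))))   [R7 at ε]
3. q(p(q(p(e))))  →  q(p(e))   [R7 at ε]
4. q(p(e))  →  e   [R7 at ε]

e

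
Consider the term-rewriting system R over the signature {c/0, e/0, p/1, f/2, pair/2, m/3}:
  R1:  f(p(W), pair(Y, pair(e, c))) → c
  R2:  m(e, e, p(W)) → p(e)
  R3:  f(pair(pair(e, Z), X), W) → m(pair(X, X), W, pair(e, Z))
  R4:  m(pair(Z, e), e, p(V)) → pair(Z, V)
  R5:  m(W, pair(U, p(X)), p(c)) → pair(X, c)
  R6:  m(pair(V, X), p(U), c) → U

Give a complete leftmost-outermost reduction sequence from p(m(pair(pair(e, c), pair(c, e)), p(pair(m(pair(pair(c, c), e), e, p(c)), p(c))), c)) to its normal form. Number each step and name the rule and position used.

p(pair(pair(pair(c, c), c), p(c)))

1. p(m(pair(pair(e, c), pair(c, e)), p(pair(m(pair(pair(c, c), e), e, p(c)), p(c))), c))  →  p(pair(m(pair(pair(c, c), e), e, p(c)), p(c)))   [R6 at 1]
2. p(pair(m(pair(pair(c, c), e), e, p(c)), p(c)))  →  p(pair(pair(pair(c, c), c), p(c)))   [R4 at 1.1]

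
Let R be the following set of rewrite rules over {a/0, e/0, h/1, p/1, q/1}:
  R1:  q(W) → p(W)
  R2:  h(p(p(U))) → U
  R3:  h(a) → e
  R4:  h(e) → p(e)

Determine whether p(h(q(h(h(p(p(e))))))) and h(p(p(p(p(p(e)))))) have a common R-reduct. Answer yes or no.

no — NF(t₁) = p(e), NF(t₂) = p(p(p(e)))

Reduce t₁ = p(h(q(h(h(p(p(e))))))):
1. p(h(q(h(h(p(p(e)))))))  →  p(h(p(h(h(p(p(e)))))))   [R1 at 1.1]
2. p(h(p(h(h(p(p(e)))))))  →  p(h(p(h(e))))   [R2 at 1.1.1.1]
3. p(h(p(h(e))))  →  p(h(p(p(e))))   [R4 at 1.1.1]
4. p(h(p(p(e))))  →  p(e)   [R2 at 1]

Reduce t₂ = h(p(p(p(p(p(e)))))):
1. h(p(p(p(p(p(e))))))  →  p(p(p(e)))   [R2 at ε]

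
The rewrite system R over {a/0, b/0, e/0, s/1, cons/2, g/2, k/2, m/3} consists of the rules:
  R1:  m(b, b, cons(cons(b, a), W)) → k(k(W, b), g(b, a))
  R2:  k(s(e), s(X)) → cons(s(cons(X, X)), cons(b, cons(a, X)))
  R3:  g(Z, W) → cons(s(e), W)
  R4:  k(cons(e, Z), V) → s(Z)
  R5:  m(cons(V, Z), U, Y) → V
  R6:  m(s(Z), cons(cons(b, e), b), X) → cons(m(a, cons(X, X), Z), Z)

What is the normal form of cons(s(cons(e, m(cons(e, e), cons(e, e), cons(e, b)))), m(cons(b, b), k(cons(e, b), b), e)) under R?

1. cons(s(cons(e, m(cons(e, e), cons(e, e), cons(e, b)))), m(cons(b, b), k(cons(e, b), b), e))  →  cons(s(cons(e, e)), m(cons(b, b), k(cons(e, b), b), e))   [R5 at 1.1.2]
2. cons(s(cons(e, e)), m(cons(b, b), k(cons(e, b), b), e))  →  cons(s(cons(e, e)), b)   [R5 at 2]

cons(s(cons(e, e)), b)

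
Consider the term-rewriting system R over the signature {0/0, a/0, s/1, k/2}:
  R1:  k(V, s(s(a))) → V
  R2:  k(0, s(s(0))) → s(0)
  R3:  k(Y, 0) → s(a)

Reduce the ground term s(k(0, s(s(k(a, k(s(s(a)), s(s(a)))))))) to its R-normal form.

1. s(k(0, s(s(k(a, k(s(s(a)), s(s(a))))))))  →  s(k(0, s(s(k(a, s(s(a)))))))   [R1 at 1.2.1.1.2]
2. s(k(0, s(s(k(a, s(s(a)))))))  →  s(k(0, s(s(a))))   [R1 at 1.2.1.1]
3. s(k(0, s(s(a))))  →  s(0)   [R1 at 1]

s(0)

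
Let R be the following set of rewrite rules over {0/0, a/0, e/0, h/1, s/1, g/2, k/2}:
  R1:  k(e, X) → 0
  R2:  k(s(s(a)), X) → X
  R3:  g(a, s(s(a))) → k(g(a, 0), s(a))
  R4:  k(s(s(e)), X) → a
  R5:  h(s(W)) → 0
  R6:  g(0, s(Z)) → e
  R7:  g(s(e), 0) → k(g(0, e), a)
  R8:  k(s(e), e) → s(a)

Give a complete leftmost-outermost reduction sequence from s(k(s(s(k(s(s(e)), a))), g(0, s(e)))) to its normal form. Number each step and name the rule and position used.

1. s(k(s(s(k(s(s(e)), a))), g(0, s(e))))  →  s(k(s(s(a)), g(0, s(e))))   [R4 at 1.1.1.1]
2. s(k(s(s(a)), g(0, s(e))))  →  s(g(0, s(e)))   [R2 at 1]
3. s(g(0, s(e)))  →  s(e)   [R6 at 1]

s(e)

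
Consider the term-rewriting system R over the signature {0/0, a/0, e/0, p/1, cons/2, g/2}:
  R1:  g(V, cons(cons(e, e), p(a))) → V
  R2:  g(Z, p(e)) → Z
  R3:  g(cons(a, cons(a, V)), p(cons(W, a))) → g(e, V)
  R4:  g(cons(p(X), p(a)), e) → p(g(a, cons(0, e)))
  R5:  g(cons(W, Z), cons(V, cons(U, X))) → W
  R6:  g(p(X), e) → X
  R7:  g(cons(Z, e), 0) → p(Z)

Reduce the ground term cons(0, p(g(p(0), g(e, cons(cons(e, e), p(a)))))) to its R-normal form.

1. cons(0, p(g(p(0), g(e, cons(cons(e, e), p(a))))))  →  cons(0, p(g(p(0), e)))   [R1 at 2.1.2]
2. cons(0, p(g(p(0), e)))  →  cons(0, p(0))   [R6 at 2.1]

cons(0, p(0))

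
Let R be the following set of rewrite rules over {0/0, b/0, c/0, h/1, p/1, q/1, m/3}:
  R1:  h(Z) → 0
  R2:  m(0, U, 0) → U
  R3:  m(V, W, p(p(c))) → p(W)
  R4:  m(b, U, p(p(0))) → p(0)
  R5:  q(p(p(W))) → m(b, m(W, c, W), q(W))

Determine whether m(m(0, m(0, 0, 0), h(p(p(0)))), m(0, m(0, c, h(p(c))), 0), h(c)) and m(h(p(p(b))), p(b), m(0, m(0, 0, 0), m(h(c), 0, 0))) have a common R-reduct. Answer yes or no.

Reduce t₁ = m(m(0, m(0, 0, 0), h(p(p(0)))), m(0, m(0, c, h(p(c))), 0), h(c)):
1. m(m(0, m(0, 0, 0), h(p(p(0)))), m(0, m(0, c, h(p(c))), 0), h(c))  →  m(m(0, 0, h(p(p(0)))), m(0, m(0, c, h(p(c))), 0), h(c))   [R2 at 1.2]
2. m(m(0, 0, h(p(p(0)))), m(0, m(0, c, h(p(c))), 0), h(c))  →  m(m(0, 0, 0), m(0, m(0, c, h(p(c))), 0), h(c))   [R1 at 1.3]
3. m(m(0, 0, 0), m(0, m(0, c, h(p(c))), 0), h(c))  →  m(0, m(0, m(0, c, h(p(c))), 0), h(c))   [R2 at 1]
4. m(0, m(0, m(0, c, h(p(c))), 0), h(c))  →  m(0, m(0, c, h(p(c))), h(c))   [R2 at 2]
5. m(0, m(0, c, h(p(c))), h(c))  →  m(0, m(0, c, 0), h(c))   [R1 at 2.3]
6. m(0, m(0, c, 0), h(c))  →  m(0, c, h(c))   [R2 at 2]
7. m(0, c, h(c))  →  m(0, c, 0)   [R1 at 3]
8. m(0, c, 0)  →  c   [R2 at ε]

Reduce t₂ = m(h(p(p(b))), p(b), m(0, m(0, 0, 0), m(h(c), 0, 0))):
1. m(h(p(p(b))), p(b), m(0, m(0, 0, 0), m(h(c), 0, 0)))  →  m(0, p(b), m(0, m(0, 0, 0), m(h(c), 0, 0)))   [R1 at 1]
2. m(0, p(b), m(0, m(0, 0, 0), m(h(c), 0, 0)))  →  m(0, p(b), m(0, 0, m(h(c), 0, 0)))   [R2 at 3.2]
3. m(0, p(b), m(0, 0, m(h(c), 0, 0)))  →  m(0, p(b), m(0, 0, m(0, 0, 0)))   [R1 at 3.3.1]
4. m(0, p(b), m(0, 0, m(0, 0, 0)))  →  m(0, p(b), m(0, 0, 0))   [R2 at 3.3]
5. m(0, p(b), m(0, 0, 0))  →  m(0, p(b), 0)   [R2 at 3]
6. m(0, p(b), 0)  →  p(b)   [R2 at ε]

no — NF(t₁) = c, NF(t₂) = p(b)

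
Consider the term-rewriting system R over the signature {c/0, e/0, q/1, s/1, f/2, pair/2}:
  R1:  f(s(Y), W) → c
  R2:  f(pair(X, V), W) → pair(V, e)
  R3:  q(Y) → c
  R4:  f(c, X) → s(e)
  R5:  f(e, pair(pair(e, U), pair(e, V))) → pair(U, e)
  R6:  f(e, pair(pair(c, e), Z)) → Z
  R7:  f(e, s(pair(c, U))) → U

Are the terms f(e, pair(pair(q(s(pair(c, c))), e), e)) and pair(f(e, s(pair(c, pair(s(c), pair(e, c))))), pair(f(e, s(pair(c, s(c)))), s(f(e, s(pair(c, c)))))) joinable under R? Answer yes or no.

Reduce t₁ = f(e, pair(pair(q(s(pair(c, c))), e), e)):
1. f(e, pair(pair(q(s(pair(c, c))), e), e))  →  f(e, pair(pair(c, e), e))   [R3 at 2.1.1]
2. f(e, pair(pair(c, e), e))  →  e   [R6 at ε]

Reduce t₂ = pair(f(e, s(pair(c, pair(s(c), pair(e, c))))), pair(f(e, s(pair(c, s(c)))), s(f(e, s(pair(c, c)))))):
1. pair(f(e, s(pair(c, pair(s(c), pair(e, c))))), pair(f(e, s(pair(c, s(c)))), s(f(e, s(pair(c, c))))))  →  pair(pair(s(c), pair(e, c)), pair(f(e, s(pair(c, s(c)))), s(f(e, s(pair(c, c))))))   [R7 at 1]
2. pair(pair(s(c), pair(e, c)), pair(f(e, s(pair(c, s(c)))), s(f(e, s(pair(c, c))))))  →  pair(pair(s(c), pair(e, c)), pair(s(c), s(f(e, s(pair(c, c))))))   [R7 at 2.1]
3. pair(pair(s(c), pair(e, c)), pair(s(c), s(f(e, s(pair(c, c))))))  →  pair(pair(s(c), pair(e, c)), pair(s(c), s(c)))   [R7 at 2.2.1]

no — NF(t₁) = e, NF(t₂) = pair(pair(s(c), pair(e, c)), pair(s(c), s(c)))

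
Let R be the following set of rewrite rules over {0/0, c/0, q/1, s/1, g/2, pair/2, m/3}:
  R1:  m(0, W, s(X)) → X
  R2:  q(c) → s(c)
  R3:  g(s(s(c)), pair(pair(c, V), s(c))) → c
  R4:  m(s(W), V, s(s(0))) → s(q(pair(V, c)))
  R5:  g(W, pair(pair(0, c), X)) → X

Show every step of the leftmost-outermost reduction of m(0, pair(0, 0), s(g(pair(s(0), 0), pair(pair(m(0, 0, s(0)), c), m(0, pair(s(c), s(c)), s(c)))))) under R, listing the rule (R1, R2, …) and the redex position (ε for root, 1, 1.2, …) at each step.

1. m(0, pair(0, 0), s(g(pair(s(0), 0), pair(pair(m(0, 0, s(0)), c), m(0, pair(s(c), s(c)), s(c))))))  →  g(pair(s(0), 0), pair(pair(m(0, 0, s(0)), c), m(0, pair(s(c), s(c)), s(c))))   [R1 at ε]
2. g(pair(s(0), 0), pair(pair(m(0, 0, s(0)), c), m(0, pair(s(c), s(c)), s(c))))  →  g(pair(s(0), 0), pair(pair(0, c), m(0, pair(s(c), s(c)), s(c))))   [R1 at 2.1.1]
3. g(pair(s(0), 0), pair(pair(0, c), m(0, pair(s(c), s(c)), s(c))))  →  m(0, pair(s(c), s(c)), s(c))   [R5 at ε]
4. m(0, pair(s(c), s(c)), s(c))  →  c   [R1 at ε]

c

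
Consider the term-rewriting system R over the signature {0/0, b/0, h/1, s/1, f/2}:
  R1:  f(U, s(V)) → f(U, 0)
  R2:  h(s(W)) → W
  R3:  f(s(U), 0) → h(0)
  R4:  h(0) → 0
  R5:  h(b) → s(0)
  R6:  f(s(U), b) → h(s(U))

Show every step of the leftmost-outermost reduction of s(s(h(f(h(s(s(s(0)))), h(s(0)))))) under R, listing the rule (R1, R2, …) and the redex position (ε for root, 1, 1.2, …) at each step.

1. s(s(h(f(h(s(s(s(0)))), h(s(0))))))  →  s(s(h(f(s(s(0)), h(s(0))))))   [R2 at 1.1.1.1]
2. s(s(h(f(s(s(0)), h(s(0))))))  →  s(s(h(f(s(s(0)), 0))))   [R2 at 1.1.1.2]
3. s(s(h(f(s(s(0)), 0))))  →  s(s(h(h(0))))   [R3 at 1.1.1]
4. s(s(h(h(0))))  →  s(s(h(0)))   [R4 at 1.1.1]
5. s(s(h(0)))  →  s(s(0))   [R4 at 1.1]

s(s(0))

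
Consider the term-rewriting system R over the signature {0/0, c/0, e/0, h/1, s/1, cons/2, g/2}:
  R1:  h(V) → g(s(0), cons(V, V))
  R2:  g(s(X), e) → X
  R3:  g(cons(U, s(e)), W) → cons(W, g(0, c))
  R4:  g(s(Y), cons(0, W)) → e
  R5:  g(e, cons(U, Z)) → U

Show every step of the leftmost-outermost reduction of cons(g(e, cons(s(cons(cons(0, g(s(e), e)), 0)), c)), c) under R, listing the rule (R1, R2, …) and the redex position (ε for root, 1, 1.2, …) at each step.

1. cons(g(e, cons(s(cons(cons(0, g(s(e), e)), 0)), c)), c)  →  cons(s(cons(cons(0, g(s(e), e)), 0)), c)   [R5 at 1]
2. cons(s(cons(cons(0, g(s(e), e)), 0)), c)  →  cons(s(cons(cons(0, e), 0)), c)   [R2 at 1.1.1.2]

cons(s(cons(cons(0, e), 0)), c)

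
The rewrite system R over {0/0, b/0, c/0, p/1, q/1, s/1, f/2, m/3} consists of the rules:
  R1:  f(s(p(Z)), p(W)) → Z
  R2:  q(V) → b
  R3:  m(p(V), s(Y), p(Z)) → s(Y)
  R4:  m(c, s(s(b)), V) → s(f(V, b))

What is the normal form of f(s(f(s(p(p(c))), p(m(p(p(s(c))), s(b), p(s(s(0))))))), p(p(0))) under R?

c

1. f(s(f(s(p(p(c))), p(m(p(p(s(c))), s(b), p(s(s(0))))))), p(p(0)))  →  f(s(p(c)), p(p(0)))   [R1 at 1.1]
2. f(s(p(c)), p(p(0)))  →  c   [R1 at ε]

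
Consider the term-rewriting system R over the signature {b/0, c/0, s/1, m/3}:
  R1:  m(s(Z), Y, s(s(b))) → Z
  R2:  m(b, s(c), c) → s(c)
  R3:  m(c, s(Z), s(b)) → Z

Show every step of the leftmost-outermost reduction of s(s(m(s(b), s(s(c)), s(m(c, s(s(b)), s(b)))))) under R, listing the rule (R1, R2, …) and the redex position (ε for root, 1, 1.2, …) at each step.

s(s(b))

1. s(s(m(s(b), s(s(c)), s(m(c, s(s(b)), s(b))))))  →  s(s(m(s(b), s(s(c)), s(s(b)))))   [R3 at 1.1.3.1]
2. s(s(m(s(b), s(s(c)), s(s(b)))))  →  s(s(b))   [R1 at 1.1]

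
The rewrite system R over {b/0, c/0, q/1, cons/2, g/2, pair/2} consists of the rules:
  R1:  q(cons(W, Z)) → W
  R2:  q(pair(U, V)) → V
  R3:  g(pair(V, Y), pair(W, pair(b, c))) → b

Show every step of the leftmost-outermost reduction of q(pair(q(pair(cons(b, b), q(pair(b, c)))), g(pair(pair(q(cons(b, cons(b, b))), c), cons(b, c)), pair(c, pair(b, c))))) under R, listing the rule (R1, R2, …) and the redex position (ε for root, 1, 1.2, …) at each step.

b

1. q(pair(q(pair(cons(b, b), q(pair(b, c)))), g(pair(pair(q(cons(b, cons(b, b))), c), cons(b, c)), pair(c, pair(b, c)))))  →  g(pair(pair(q(cons(b, cons(b, b))), c), cons(b, c)), pair(c, pair(b, c)))   [R2 at ε]
2. g(pair(pair(q(cons(b, cons(b, b))), c), cons(b, c)), pair(c, pair(b, c)))  →  b   [R3 at ε]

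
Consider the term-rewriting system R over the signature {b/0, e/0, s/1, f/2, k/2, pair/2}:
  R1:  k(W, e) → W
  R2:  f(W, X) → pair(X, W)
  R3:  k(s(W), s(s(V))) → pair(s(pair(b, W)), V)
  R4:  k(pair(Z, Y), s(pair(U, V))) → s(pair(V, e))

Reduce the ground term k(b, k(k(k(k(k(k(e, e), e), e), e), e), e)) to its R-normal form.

1. k(b, k(k(k(k(k(k(e, e), e), e), e), e), e))  →  k(b, k(k(k(k(k(e, e), e), e), e), e))   [R1 at 2]
2. k(b, k(k(k(k(k(e, e), e), e), e), e))  →  k(b, k(k(k(k(e, e), e), e), e))   [R1 at 2]
3. k(b, k(k(k(k(e, e), e), e), e))  →  k(b, k(k(k(e, e), e), e))   [R1 at 2]
4. k(b, k(k(k(e, e), e), e))  →  k(b, k(k(e, e), e))   [R1 at 2]
5. k(b, k(k(e, e), e))  →  k(b, k(e, e))   [R1 at 2]
6. k(b, k(e, e))  →  k(b, e)   [R1 at 2]
7. k(b, e)  →  b   [R1 at ε]

b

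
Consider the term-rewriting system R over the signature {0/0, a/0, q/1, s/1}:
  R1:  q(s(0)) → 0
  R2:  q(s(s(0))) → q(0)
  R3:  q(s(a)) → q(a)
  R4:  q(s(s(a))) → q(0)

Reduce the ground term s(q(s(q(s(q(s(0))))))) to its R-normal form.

1. s(q(s(q(s(q(s(0)))))))  →  s(q(s(q(s(0)))))   [R1 at 1.1.1.1.1]
2. s(q(s(q(s(0)))))  →  s(q(s(0)))   [R1 at 1.1.1]
3. s(q(s(0)))  →  s(0)   [R1 at 1]

s(0)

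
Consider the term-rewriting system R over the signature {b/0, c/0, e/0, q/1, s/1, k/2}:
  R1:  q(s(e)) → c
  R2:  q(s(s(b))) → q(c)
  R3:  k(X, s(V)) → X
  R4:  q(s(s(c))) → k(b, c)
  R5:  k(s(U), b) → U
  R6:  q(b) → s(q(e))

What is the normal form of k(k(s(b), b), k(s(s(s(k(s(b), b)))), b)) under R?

b

1. k(k(s(b), b), k(s(s(s(k(s(b), b)))), b))  →  k(b, k(s(s(s(k(s(b), b)))), b))   [R5 at 1]
2. k(b, k(s(s(s(k(s(b), b)))), b))  →  k(b, s(s(k(s(b), b))))   [R5 at 2]
3. k(b, s(s(k(s(b), b))))  →  b   [R3 at ε]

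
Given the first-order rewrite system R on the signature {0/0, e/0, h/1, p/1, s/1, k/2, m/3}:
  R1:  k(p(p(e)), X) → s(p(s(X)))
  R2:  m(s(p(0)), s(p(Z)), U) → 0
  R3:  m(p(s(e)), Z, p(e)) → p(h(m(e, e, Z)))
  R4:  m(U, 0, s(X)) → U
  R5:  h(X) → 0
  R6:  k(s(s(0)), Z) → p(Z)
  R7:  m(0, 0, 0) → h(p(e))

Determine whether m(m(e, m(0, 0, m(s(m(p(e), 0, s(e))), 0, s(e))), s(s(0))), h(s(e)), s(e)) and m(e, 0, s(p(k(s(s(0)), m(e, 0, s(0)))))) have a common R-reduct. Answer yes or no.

Reduce t₁ = m(m(e, m(0, 0, m(s(m(p(e), 0, s(e))), 0, s(e))), s(s(0))), h(s(e)), s(e)):
1. m(m(e, m(0, 0, m(s(m(p(e), 0, s(e))), 0, s(e))), s(s(0))), h(s(e)), s(e))  →  m(m(e, m(0, 0, s(m(p(e), 0, s(e)))), s(s(0))), h(s(e)), s(e))   [R4 at 1.2.3]
2. m(m(e, m(0, 0, s(m(p(e), 0, s(e)))), s(s(0))), h(s(e)), s(e))  →  m(m(e, 0, s(s(0))), h(s(e)), s(e))   [R4 at 1.2]
3. m(m(e, 0, s(s(0))), h(s(e)), s(e))  →  m(e, h(s(e)), s(e))   [R4 at 1]
4. m(e, h(s(e)), s(e))  →  m(e, 0, s(e))   [R5 at 2]
5. m(e, 0, s(e))  →  e   [R4 at ε]

Reduce t₂ = m(e, 0, s(p(k(s(s(0)), m(e, 0, s(0)))))):
1. m(e, 0, s(p(k(s(s(0)), m(e, 0, s(0))))))  →  e   [R4 at ε]

yes — NF(t₁) = e, NF(t₂) = e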